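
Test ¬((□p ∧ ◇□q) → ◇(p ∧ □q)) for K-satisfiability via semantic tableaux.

1. ¬((□p ∧ ◇□q) → ◇(p ∧ □q)), u
2. □p ∧ ◇□q, u
3. ¬◇(p ∧ □q), u
4. □p, u
5. ◇□q, u
6. □q, v
7. ¬(p ∧ □q), v
8. p, v
9. ¬□q, v
10. ¬q, w
11. q, w
Accessibility: uRv, vRw
Branch closes: q and ¬q both at w.
Every branch closes; the branch above is one of them.

Unsatisfiable (every branch closes)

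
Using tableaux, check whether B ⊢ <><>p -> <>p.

Tableau for the negation ~(<><>p -> <>p):
1. ~(<><>p -> <>p), u
2. <><>p, u   [~->-rule on 1]
3. ~<>p, u   [~->-rule on 1]
4. ~p, u   [~<>-rule on 3 via uRu]
5. <>p, v   [<>-rule on 2: fresh world v, uRv]
6. ~p, v   [~<>-rule on 3 via uRv]
7. p, w   [<>-rule on 5: fresh world w, vRw]
Accessibility: uRu, uRv, vRu, vRv, vRw, wRv, wRw
The negation has an open branch (countermodel exists).

Invalid (countermodel exists)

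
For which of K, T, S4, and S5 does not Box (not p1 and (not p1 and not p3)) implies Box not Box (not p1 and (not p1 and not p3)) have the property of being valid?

S5

S4-tableau for the negation not (not Box (not p1 and (not p1 and not p3)) implies Box not Box (not p1 and (not p1 and not p3))):
1. not (not Box (not p1 and (not p1 and not p3)) implies Box not Box (not p1 and (not p1 and not p3))), 0
2. not Box (not p1 and (not p1 and not p3)), 0
3. not Box not Box (not p1 and (not p1 and not p3)), 0
4. not (not p1 and (not p1 and not p3)), 1
5. not (not p1 and not p3), 1
6. p3, 1
7. Box (not p1 and (not p1 and not p3)), 2
8. not p1 and (not p1 and not p3), 2
9. not p1, 2
10. not p1 and not p3, 2
11. not p3, 2
Accessibility: 0R0, 0R1, 0R2, 1R1, 2R2
Complete open branch: countermodel on an S4-frame, so not valid in S4, nor in K, T (the same frame is also a K-frame and a T-frame).
S5-tableau for the negation not (not Box (not p1 and (not p1 and not p3)) implies Box not Box (not p1 and (not p1 and not p3))):
1. not (not Box (not p1 and (not p1 and not p3)) implies Box not Box (not p1 and (not p1 and not p3))), 0
2. not Box (not p1 and (not p1 and not p3)), 0
3. not Box not Box (not p1 and (not p1 and not p3)), 0
4. not (not p1 and (not p1 and not p3)), 1
5. not (not p1 and not p3), 1
6. p3, 1
7. Box (not p1 and (not p1 and not p3)), 2
8. not p1 and (not p1 and not p3), 0
9. not p1, 0
10. not p1 and not p3, 0
11. not p3, 0
12. not p1 and (not p1 and not p3), 1
13. not p1, 1
14. not p1 and not p3, 1
15. not p3, 1
Accessibility: 0R0, 0R1, 0R2, 1R0, 1R1, 1R2, 2R0, 2R1, 2R2
Branch closes: p3 and not p3 both at 1.
Every branch closes (one shown): valid in S5.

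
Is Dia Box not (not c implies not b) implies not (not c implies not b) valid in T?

No, not valid

Tableau for the negation not (Dia Box not (not c implies not b) implies not (not c implies not b)):
1. not (Dia Box not (not c implies not b) implies not (not c implies not b)), u
2. Dia Box not (not c implies not b), u
3. not c implies not b, u
4. not b, u
5. Box not (not c implies not b), v
6. not (not c implies not b), v
7. not c, v
8. b, v
Accessibility: uRu, uRv, vRv
The negation has an open branch (countermodel exists).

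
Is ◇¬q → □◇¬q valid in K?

Not valid

Tableau for the negation ¬(◇¬q → □◇¬q):
1. ¬(◇¬q → □◇¬q), 0
2. ◇¬q, 0
3. ¬□◇¬q, 0
4. ¬q, 1
5. ¬◇¬q, 2
Accessibility: 0R1, 0R2
The negation has an open branch (countermodel exists).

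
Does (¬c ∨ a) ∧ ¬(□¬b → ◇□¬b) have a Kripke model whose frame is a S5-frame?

1. (¬c ∨ a) ∧ ¬(□¬b → ◇□¬b), u
2. ¬c ∨ a, u
3. ¬(□¬b → ◇□¬b), u
4. □¬b, u
5. ¬◇□¬b, u
6. ¬b, u
7. ¬□¬b, u
8. a, u
9. b, v
10. ¬b, v
Accessibility: uRu, uRv, vRu, vRv
Branch closes: b and ¬b both at v.
(One branch shown.) All branches close.

Unsatisfiable (every branch closes)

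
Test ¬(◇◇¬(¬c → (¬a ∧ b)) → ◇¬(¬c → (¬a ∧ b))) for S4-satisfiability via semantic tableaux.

1. ¬(◇◇¬(¬c → (¬a ∧ b)) → ◇¬(¬c → (¬a ∧ b))), u
2. ◇◇¬(¬c → (¬a ∧ b)), u   [¬→-rule on 1]
3. ¬◇¬(¬c → (¬a ∧ b)), u   [¬→-rule on 1]
4. ¬c → (¬a ∧ b), u   [¬◇-rule on 3 via uRu]
5. ¬a ∧ b, u   [→-rule on 4 (branches; this branch)]
6. ¬a, u   [∧-rule on 5]
7. b, u   [∧-rule on 5]
8. ◇¬(¬c → (¬a ∧ b)), v   [◇-rule on 2: fresh world v, uRv]
9. ¬c → (¬a ∧ b), v   [¬◇-rule on 3 via uRv]
10. ¬a ∧ b, v   [→-rule on 9 (branches; this branch)]
11. ¬a, v   [∧-rule on 10]
12. b, v   [∧-rule on 10]
13. ¬(¬c → (¬a ∧ b)), w   [◇-rule on 8: fresh world w, vRw]
14. ¬c, w   [¬→-rule on 13]
15. ¬(¬a ∧ b), w   [¬→-rule on 13]
16. ¬c → (¬a ∧ b), w   [¬◇-rule on 3 via uRw]
17. ¬b, w   [¬∧-rule on 15 (branches; this branch)]
18. ¬a ∧ b, w   [→-rule on 16 (branches; this branch)]
19. ¬a, w   [∧-rule on 18]
20. b, w   [∧-rule on 18]
Accessibility: uRu, uRv, uRw, vRv, vRw, wRw
Branch closes: b and ¬b both at w.
All branches of the tableau close; one closing branch shown above.

Unsatisfiable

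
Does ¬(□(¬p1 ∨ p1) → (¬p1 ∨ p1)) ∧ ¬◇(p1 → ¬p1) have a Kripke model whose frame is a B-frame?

Unsatisfiable (every branch closes)

1. ¬(□(¬p1 ∨ p1) → (¬p1 ∨ p1)) ∧ ¬◇(p1 → ¬p1), w0
2. ¬(□(¬p1 ∨ p1) → (¬p1 ∨ p1)), w0
3. ¬◇(p1 → ¬p1), w0
4. □(¬p1 ∨ p1), w0
5. ¬(¬p1 ∨ p1), w0
6. p1, w0
7. ¬p1, w0
Accessibility: w0Rw0
Branch closes: p1 and ¬p1 both at w0.
(One branch shown.) All branches close.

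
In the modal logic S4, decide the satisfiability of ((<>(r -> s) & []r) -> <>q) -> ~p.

Satisfiable

1. ((<>(r -> s) & []r) -> <>q) -> ~p, 0
2. ~p, 0
Accessibility: 0R0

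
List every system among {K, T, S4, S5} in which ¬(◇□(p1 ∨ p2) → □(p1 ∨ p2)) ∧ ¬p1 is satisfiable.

S4-tableau for the formula:
1. ¬(◇□(p1 ∨ p2) → □(p1 ∨ p2)) ∧ ¬p1, u
2. ¬(◇□(p1 ∨ p2) → □(p1 ∨ p2)), u   [∧-rule on 1]
3. ¬p1, u   [∧-rule on 1]
4. ◇□(p1 ∨ p2), u   [¬→-rule on 2]
5. ¬□(p1 ∨ p2), u   [¬→-rule on 2]
6. □(p1 ∨ p2), v   [◇-rule on 4: fresh world v, uRv]
7. p1 ∨ p2, v   [□-rule on 6 via vRv]
8. p2, v   [∨-rule on 7 (branches; this branch)]
9. ¬(p1 ∨ p2), w   [¬□-rule on 5: fresh world w, uRw]
10. ¬p1, w   [¬∨-rule on 9]
11. ¬p2, w   [¬∨-rule on 9]
Accessibility: uRu, uRv, uRw, vRv, wRw
Complete open branch: satisfiable in S4, hence also in K, T (this S4-model is also a K-model and a T-model).
S5-tableau for the formula:
1. ¬(◇□(p1 ∨ p2) → □(p1 ∨ p2)) ∧ ¬p1, u
2. ¬(◇□(p1 ∨ p2) → □(p1 ∨ p2)), u   [∧-rule on 1]
3. ¬p1, u   [∧-rule on 1]
4. ◇□(p1 ∨ p2), u   [¬→-rule on 2]
5. ¬□(p1 ∨ p2), u   [¬→-rule on 2]
6. □(p1 ∨ p2), v   [◇-rule on 4: fresh world v, uRv]
7. p1 ∨ p2, u   [□-rule on 6 via vRu]
8. p1 ∨ p2, v   [□-rule on 6 via vRv]
9. p2, u   [∨-rule on 7 (branches; this branch)]
10. p2, v   [∨-rule on 8 (branches; this branch)]
11. ¬(p1 ∨ p2), w   [¬□-rule on 5: fresh world w, uRw]
12. ¬p1, w   [¬∨-rule on 11]
13. ¬p2, w   [¬∨-rule on 11]
14. p1 ∨ p2, w   [□-rule on 6 via vRw]
15. p2, w   [∨-rule on 14 (branches; this branch)]
Accessibility: uRu, uRv, uRw, vRu, vRv, vRw, wRu, wRv, wRw
Branch closes: p2 and ¬p2 both at w.
Every branch closes (one shown): unsatisfiable in S5.

K, T, S4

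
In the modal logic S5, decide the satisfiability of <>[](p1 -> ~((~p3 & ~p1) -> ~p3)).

1. <>[](p1 -> ~((~p3 & ~p1) -> ~p3)), w0
2. [](p1 -> ~((~p3 & ~p1) -> ~p3)), w1
3. p1 -> ~((~p3 & ~p1) -> ~p3), w0
4. p1 -> ~((~p3 & ~p1) -> ~p3), w1
5. ~p1, w0
6. ~p1, w1
Accessibility: w0Rw0, w0Rw1, w1Rw0, w1Rw1

Satisfiable (open branch found)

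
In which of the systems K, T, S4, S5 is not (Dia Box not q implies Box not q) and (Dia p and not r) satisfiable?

K, T, S4

S4-tableau for the formula:
1. not (Dia Box not q implies Box not q) and (Dia p and not r), u
2. not (Dia Box not q implies Box not q), u
3. Dia p and not r, u
4. Dia Box not q, u
5. not Box not q, u
6. Dia p, u
7. not r, u
8. Box not q, v
9. not q, v
10. q, w
11. p, x
Accessibility: uRu, uRv, uRw, uRx, vRv, wRw, xRx
Complete open branch: satisfiable in S4, hence also in K, T (this S4-model is also a K-model and a T-model).
S5-tableau for the formula:
1. not (Dia Box not q implies Box not q) and (Dia p and not r), u
2. not (Dia Box not q implies Box not q), u
3. Dia p and not r, u
4. Dia Box not q, u
5. not Box not q, u
6. Dia p, u
7. not r, u
8. Box not q, v
9. not q, u
10. not q, v
11. q, w
12. not q, w
Accessibility: uRu, uRv, uRw, vRu, vRv, vRw, wRu, wRv, wRw
Branch closes: q and not q both at w.
Every branch closes (one shown): unsatisfiable in S5.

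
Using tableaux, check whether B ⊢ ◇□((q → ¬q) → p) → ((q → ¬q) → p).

Tableau for the negation ¬(◇□((q → ¬q) → p) → ((q → ¬q) → p)):
1. ¬(◇□((q → ¬q) → p) → ((q → ¬q) → p)), u
2. ◇□((q → ¬q) → p), u
3. ¬((q → ¬q) → p), u
4. q → ¬q, u
5. ¬p, u
6. ¬q, u
7. □((q → ¬q) → p), v
8. (q → ¬q) → p, u
9. (q → ¬q) → p, v
10. ¬(q → ¬q), u
11. q, u
Accessibility: uRu, uRv, vRu, vRv
Branch closes: q and ¬q both at u.
Every branch of the negation's tableau closes; the branch above is one of them.

Valid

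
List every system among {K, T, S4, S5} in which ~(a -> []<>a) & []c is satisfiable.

K, T, S4

S4-tableau for the formula:
1. ~(a -> []<>a) & []c, w0
2. ~(a -> []<>a), w0   [&-rule on 1]
3. []c, w0   [&-rule on 1]
4. a, w0   [~->-rule on 2]
5. ~[]<>a, w0   [~->-rule on 2]
6. c, w0   [[]-rule on 3 via w0Rw0]
7. ~<>a, w1   [~[]-rule on 5: fresh world w1, w0Rw1]
8. c, w1   [[]-rule on 3 via w0Rw1]
9. ~a, w1   [~<>-rule on 7 via w1Rw1]
Accessibility: w0Rw0, w0Rw1, w1Rw1
Complete open branch: satisfiable in S4, hence also in K, T (this S4-model is also a K-model and a T-model).
S5-tableau for the formula:
1. ~(a -> []<>a) & []c, w0
2. ~(a -> []<>a), w0   [&-rule on 1]
3. []c, w0   [&-rule on 1]
4. a, w0   [~->-rule on 2]
5. ~[]<>a, w0   [~->-rule on 2]
6. c, w0   [[]-rule on 3 via w0Rw0]
7. ~<>a, w1   [~[]-rule on 5: fresh world w1, w0Rw1]
8. c, w1   [[]-rule on 3 via w0Rw1]
9. ~a, w0   [~<>-rule on 7 via w1Rw0]
Accessibility: w0Rw0, w0Rw1, w1Rw0, w1Rw1
Branch closes: a and ~a both at w0.
Every branch closes (one shown): unsatisfiable in S5.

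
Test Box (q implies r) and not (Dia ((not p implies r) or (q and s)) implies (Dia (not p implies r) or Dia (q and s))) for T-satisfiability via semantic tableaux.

1. Box (q implies r) and not (Dia ((not p implies r) or (q and s)) implies (Dia (not p implies r) or Dia (q and s))), w0
2. Box (q implies r), w0   [and-rule on 1]
3. not (Dia ((not p implies r) or (q and s)) implies (Dia (not p implies r) or Dia (q and s))), w0   [and-rule on 1]
4. Dia ((not p implies r) or (q and s)), w0   [neg-implies-rule on 3]
5. not (Dia (not p implies r) or Dia (q and s)), w0   [neg-implies-rule on 3]
6. not Dia (not p implies r), w0   [neg-or-rule on 5]
7. not Dia (q and s), w0   [neg-or-rule on 5]
8. q implies r, w0   [Box-rule on 2 via w0Rw0]
9. not (not p implies r), w0   [neg-Dia-rule on 6 via w0Rw0]
10. not p, w0   [neg-implies-rule on 9]
11. not r, w0   [neg-implies-rule on 9]
12. not (q and s), w0   [neg-Dia-rule on 7 via w0Rw0]
13. not q, w0   [implies-rule on 8 (branches; this branch)]
14. not s, w0   [neg-and-rule on 12 (branches; this branch)]
15. (not p implies r) or (q and s), w1   [Dia-rule on 4: fresh world w1, w0Rw1]
16. q implies r, w1   [Box-rule on 2 via w0Rw1]
17. not (not p implies r), w1   [neg-Dia-rule on 6 via w0Rw1]
18. not p, w1   [neg-implies-rule on 17]
19. not r, w1   [neg-implies-rule on 17]
20. not (q and s), w1   [neg-Dia-rule on 7 via w0Rw1]
21. not p implies r, w1   [or-rule on 15 (branches; this branch)]
22. not q, w1   [implies-rule on 16 (branches; this branch)]
23. not s, w1   [neg-and-rule on 20 (branches; this branch)]
24. r, w1   [implies-rule on 21 (branches; this branch)]
Accessibility: w0Rw0, w0Rw1, w1Rw1
Branch closes: r and not r both at w1.
(One branch shown.) All branches close.

Unsatisfiable (every branch closes)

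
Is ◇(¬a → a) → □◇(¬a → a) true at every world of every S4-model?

Not valid

Tableau for the negation ¬(◇(¬a → a) → □◇(¬a → a)):
1. ¬(◇(¬a → a) → □◇(¬a → a)), u
2. ◇(¬a → a), u
3. ¬□◇(¬a → a), u
4. ¬a → a, v
5. a, v
6. ¬◇(¬a → a), w
7. ¬(¬a → a), w
8. ¬a, w
Accessibility: uRu, uRv, uRw, vRv, wRw
The negation has an open branch (countermodel exists).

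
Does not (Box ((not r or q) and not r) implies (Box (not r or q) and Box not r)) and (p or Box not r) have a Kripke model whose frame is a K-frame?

1. not (Box ((not r or q) and not r) implies (Box (not r or q) and Box not r)) and (p or Box not r), 0
2. not (Box ((not r or q) and not r) implies (Box (not r or q) and Box not r)), 0
3. p or Box not r, 0
4. Box ((not r or q) and not r), 0
5. not (Box (not r or q) and Box not r), 0
6. Box not r, 0
7. not Box (not r or q), 0
8. not (not r or q), 1
9. r, 1
10. not q, 1
11. (not r or q) and not r, 1
12. not r or q, 1
13. not r, 1
Accessibility: 0R1
Branch closes: r and not r both at 1.
All branches of the tableau close; one closing branch shown above.

No, unsatisfiable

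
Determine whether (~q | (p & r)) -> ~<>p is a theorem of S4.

Tableau for the negation ~((~q | (p & r)) -> ~<>p):
1. ~((~q | (p & r)) -> ~<>p), u
2. ~q | (p & r), u   [~->-rule on 1]
3. <>p, u   [~->-rule on 1]
4. p & r, u   [|-rule on 2 (branches; this branch)]
5. p, u   [&-rule on 4]
6. r, u   [&-rule on 4]
7. p, v   [<>-rule on 3: fresh world v, uRv]
Accessibility: uRu, uRv, vRv
The negation has an open branch (countermodel exists).

Invalid (countermodel exists)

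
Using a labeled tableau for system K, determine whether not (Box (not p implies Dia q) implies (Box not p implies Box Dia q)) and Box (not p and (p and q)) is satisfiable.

Unsatisfiable (every branch closes)

1. not (Box (not p implies Dia q) implies (Box not p implies Box Dia q)) and Box (not p and (p and q)), u
2. not (Box (not p implies Dia q) implies (Box not p implies Box Dia q)), u
3. Box (not p and (p and q)), u
4. Box (not p implies Dia q), u
5. not (Box not p implies Box Dia q), u
6. Box not p, u
7. not Box Dia q, u
8. not Dia q, v
9. not p and (p and q), v
10. not p, v
11. p and q, v
12. p, v
13. q, v
Accessibility: uRv
Branch closes: p and not p both at v.
Every branch closes; the branch above is one of them.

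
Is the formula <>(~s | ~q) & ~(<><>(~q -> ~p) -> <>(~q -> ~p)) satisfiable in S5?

Unsatisfiable (every branch closes)

1. <>(~s | ~q) & ~(<><>(~q -> ~p) -> <>(~q -> ~p)), w0
2. <>(~s | ~q), w0
3. ~(<><>(~q -> ~p) -> <>(~q -> ~p)), w0
4. <><>(~q -> ~p), w0
5. ~<>(~q -> ~p), w0
6. ~(~q -> ~p), w0
7. ~q, w0
8. p, w0
9. ~s | ~q, w1
10. ~(~q -> ~p), w1
11. ~q, w1
12. p, w1
13. <>(~q -> ~p), w2
14. ~(~q -> ~p), w2
15. ~q, w2
16. p, w2
17. ~q -> ~p, w3
18. ~(~q -> ~p), w3
19. ~q, w3
20. p, w3
21. ~p, w3
Accessibility: w0Rw0, w0Rw1, w0Rw2, w0Rw3, w1Rw0, w1Rw1, w1Rw2, w1Rw3, w2Rw0, w2Rw1, w2Rw2, w2Rw3, w3Rw0, w3Rw1, w3Rw2, w3Rw3
Branch closes: p and ~p both at w3.
Every branch closes; the branch above is one of them.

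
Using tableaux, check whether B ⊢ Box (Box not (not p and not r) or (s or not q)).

Not valid

Tableau for the negation not Box (Box not (not p and not r) or (s or not q)):
1. not Box (Box not (not p and not r) or (s or not q)), 0
2. not (Box not (not p and not r) or (s or not q)), 1   [neg-Box-rule on 1: fresh world 1, 0R1]
3. not Box not (not p and not r), 1   [neg-or-rule on 2]
4. not (s or not q), 1   [neg-or-rule on 2]
5. not s, 1   [neg-or-rule on 4]
6. q, 1   [neg-or-rule on 4]
7. not p and not r, 2   [neg-Box-rule on 3: fresh world 2, 1R2]
8. not p, 2   [and-rule on 7]
9. not r, 2   [and-rule on 7]
Accessibility: 0R0, 0R1, 1R0, 1R1, 1R2, 2R1, 2R2
The negation has an open branch (countermodel exists).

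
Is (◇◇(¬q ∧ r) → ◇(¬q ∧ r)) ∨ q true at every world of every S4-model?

Tableau for the negation ¬((◇◇(¬q ∧ r) → ◇(¬q ∧ r)) ∨ q):
1. ¬((◇◇(¬q ∧ r) → ◇(¬q ∧ r)) ∨ q), w0
2. ¬(◇◇(¬q ∧ r) → ◇(¬q ∧ r)), w0
3. ¬q, w0
4. ◇◇(¬q ∧ r), w0
5. ¬◇(¬q ∧ r), w0
6. ¬(¬q ∧ r), w0
7. ¬r, w0
8. ◇(¬q ∧ r), w1
9. ¬(¬q ∧ r), w1
10. ¬r, w1
11. ¬q ∧ r, w2
12. ¬q, w2
13. r, w2
14. ¬(¬q ∧ r), w2
15. ¬r, w2
Accessibility: w0Rw0, w0Rw1, w0Rw2, w1Rw1, w1Rw2, w2Rw2
Branch closes: r and ¬r both at w2.
All branches of the negation close; one closing branch shown above.

Valid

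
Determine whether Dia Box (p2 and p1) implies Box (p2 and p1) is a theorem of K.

Invalid (countermodel exists)

Tableau for the negation not (Dia Box (p2 and p1) implies Box (p2 and p1)):
1. not (Dia Box (p2 and p1) implies Box (p2 and p1)), u
2. Dia Box (p2 and p1), u
3. not Box (p2 and p1), u
4. Box (p2 and p1), v
5. not (p2 and p1), w
6. not p1, w
Accessibility: uRv, uRw
The negation has an open branch (countermodel exists).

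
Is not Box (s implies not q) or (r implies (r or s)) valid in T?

Valid in T

Tableau for the negation not (not Box (s implies not q) or (r implies (r or s))):
1. not (not Box (s implies not q) or (r implies (r or s))), w0
2. Box (s implies not q), w0
3. not (r implies (r or s)), w0
4. r, w0
5. not (r or s), w0
6. not r, w0
7. not s, w0
Accessibility: w0Rw0
Branch closes: r and not r both at w0.
Every branch of the negation's tableau closes; the branch above is one of them.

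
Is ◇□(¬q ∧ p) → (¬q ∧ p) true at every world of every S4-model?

Tableau for the negation ¬(◇□(¬q ∧ p) → (¬q ∧ p)):
1. ¬(◇□(¬q ∧ p) → (¬q ∧ p)), 0
2. ◇□(¬q ∧ p), 0
3. ¬(¬q ∧ p), 0
4. ¬p, 0
5. □(¬q ∧ p), 1
6. ¬q ∧ p, 1
7. ¬q, 1
8. p, 1
Accessibility: 0R0, 0R1, 1R1
The negation has an open branch (countermodel exists).

Not valid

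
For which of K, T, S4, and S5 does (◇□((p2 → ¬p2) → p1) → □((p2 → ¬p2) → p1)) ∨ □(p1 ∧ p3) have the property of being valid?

S5

S4-tableau for the negation ¬((◇□((p2 → ¬p2) → p1) → □((p2 → ¬p2) → p1)) ∨ □(p1 ∧ p3)):
1. ¬((◇□((p2 → ¬p2) → p1) → □((p2 → ¬p2) → p1)) ∨ □(p1 ∧ p3)), u
2. ¬(◇□((p2 → ¬p2) → p1) → □((p2 → ¬p2) → p1)), u   [¬∨-rule on 1]
3. ¬□(p1 ∧ p3), u   [¬∨-rule on 1]
4. ◇□((p2 → ¬p2) → p1), u   [¬→-rule on 2]
5. ¬□((p2 → ¬p2) → p1), u   [¬→-rule on 2]
6. ¬(p1 ∧ p3), v   [¬□-rule on 3: fresh world v, uRv]
7. ¬p3, v   [¬∧-rule on 6 (branches; this branch)]
8. □((p2 → ¬p2) → p1), w   [◇-rule on 4: fresh world w, uRw]
9. (p2 → ¬p2) → p1, w   [□-rule on 8 via wRw]
10. p1, w   [→-rule on 9 (branches; this branch)]
11. ¬((p2 → ¬p2) → p1), x   [¬□-rule on 5: fresh world x, uRx]
12. p2 → ¬p2, x   [¬→-rule on 11]
13. ¬p1, x   [¬→-rule on 11]
14. ¬p2, x   [→-rule on 12 (branches; this branch)]
Accessibility: uRu, uRv, uRw, uRx, vRv, wRw, xRx
Complete open branch: countermodel on an S4-frame, so not valid in S4, nor in K, T (the same frame is also a K-frame and a T-frame).
S5-tableau for the negation ¬((◇□((p2 → ¬p2) → p1) → □((p2 → ¬p2) → p1)) ∨ □(p1 ∧ p3)):
1. ¬((◇□((p2 → ¬p2) → p1) → □((p2 → ¬p2) → p1)) ∨ □(p1 ∧ p3)), u
2. ¬(◇□((p2 → ¬p2) → p1) → □((p2 → ¬p2) → p1)), u   [¬∨-rule on 1]
3. ¬□(p1 ∧ p3), u   [¬∨-rule on 1]
4. ◇□((p2 → ¬p2) → p1), u   [¬→-rule on 2]
5. ¬□((p2 → ¬p2) → p1), u   [¬→-rule on 2]
6. ¬(p1 ∧ p3), v   [¬□-rule on 3: fresh world v, uRv]
7. ¬p3, v   [¬∧-rule on 6 (branches; this branch)]
8. □((p2 → ¬p2) → p1), w   [◇-rule on 4: fresh world w, uRw]
9. (p2 → ¬p2) → p1, u   [□-rule on 8 via wRu]
10. (p2 → ¬p2) → p1, v   [□-rule on 8 via wRv]
11. (p2 → ¬p2) → p1, w   [□-rule on 8 via wRw]
12. ¬(p2 → ¬p2), u   [→-rule on 9 (branches; this branch)]
13. p2, u   [¬→-rule on 12]
14. ¬(p2 → ¬p2), v   [→-rule on 10 (branches; this branch)]
15. p2, v   [¬→-rule on 14]
16. ¬(p2 → ¬p2), w   [→-rule on 11 (branches; this branch)]
17. p2, w   [¬→-rule on 16]
18. ¬((p2 → ¬p2) → p1), x   [¬□-rule on 5: fresh world x, uRx]
19. p2 → ¬p2, x   [¬→-rule on 18]
20. ¬p1, x   [¬→-rule on 18]
21. (p2 → ¬p2) → p1, x   [□-rule on 8 via wRx]
22. ¬p2, x   [→-rule on 19 (branches; this branch)]
23. ¬(p2 → ¬p2), x   [→-rule on 21 (branches; this branch)]
24. p2, x   [¬→-rule on 23]
Accessibility: uRu, uRv, uRw, uRx, vRu, vRv, vRw, vRx, wRu, wRv, wRw, wRx, xRu, xRv, xRw, xRx
Branch closes: p2 and ¬p2 both at x.
Every branch closes (one shown): valid in S5.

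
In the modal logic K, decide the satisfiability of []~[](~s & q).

1. []~[](~s & q), w0

Yes, satisfiable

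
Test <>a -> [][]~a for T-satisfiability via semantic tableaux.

Satisfiable

1. <>a -> [][]~a, u
2. [][]~a, u   [->-rule on 1 (branches; this branch)]
3. []~a, u   [[]-rule on 2 via uRu]
4. ~a, u   [[]-rule on 3 via uRu]
Accessibility: uRu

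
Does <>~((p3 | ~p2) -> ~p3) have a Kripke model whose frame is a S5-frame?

1. <>~((p3 | ~p2) -> ~p3), 0
2. ~((p3 | ~p2) -> ~p3), 1
3. p3 | ~p2, 1
4. p3, 1
5. ~p2, 1
Accessibility: 0R0, 0R1, 1R0, 1R1

Satisfiable (open branch found)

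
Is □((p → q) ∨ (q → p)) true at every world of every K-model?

Tableau for the negation ¬□((p → q) ∨ (q → p)):
1. ¬□((p → q) ∨ (q → p)), 0
2. ¬((p → q) ∨ (q → p)), 1
3. ¬(p → q), 1
4. ¬(q → p), 1
5. p, 1
6. ¬q, 1
7. q, 1
8. ¬p, 1
Accessibility: 0R1
Branch closes: q and ¬q both at 1.
All branches of the negation close; one closing branch shown above.

Valid in K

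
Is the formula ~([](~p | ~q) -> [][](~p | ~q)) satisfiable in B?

Satisfiable (open branch found)

1. ~([](~p | ~q) -> [][](~p | ~q)), 0
2. [](~p | ~q), 0   [~->-rule on 1]
3. ~[][](~p | ~q), 0   [~->-rule on 1]
4. ~p | ~q, 0   [[]-rule on 2 via 0R0]
5. ~q, 0   [|-rule on 4 (branches; this branch)]
6. ~[](~p | ~q), 1   [~[]-rule on 3: fresh world 1, 0R1]
7. ~p | ~q, 1   [[]-rule on 2 via 0R1]
8. ~q, 1   [|-rule on 7 (branches; this branch)]
9. ~(~p | ~q), 2   [~[]-rule on 6: fresh world 2, 1R2]
10. p, 2   [~|-rule on 9]
11. q, 2   [~|-rule on 9]
Accessibility: 0R0, 0R1, 1R0, 1R1, 1R2, 2R1, 2R2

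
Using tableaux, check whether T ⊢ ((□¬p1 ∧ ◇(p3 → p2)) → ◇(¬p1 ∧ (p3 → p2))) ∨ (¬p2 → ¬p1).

Tableau for the negation ¬(((□¬p1 ∧ ◇(p3 → p2)) → ◇(¬p1 ∧ (p3 → p2))) ∨ (¬p2 → ¬p1)):
1. ¬(((□¬p1 ∧ ◇(p3 → p2)) → ◇(¬p1 ∧ (p3 → p2))) ∨ (¬p2 → ¬p1)), 0
2. ¬((□¬p1 ∧ ◇(p3 → p2)) → ◇(¬p1 ∧ (p3 → p2))), 0
3. ¬(¬p2 → ¬p1), 0
4. □¬p1 ∧ ◇(p3 → p2), 0
5. ¬◇(¬p1 ∧ (p3 → p2)), 0
6. ¬p2, 0
7. p1, 0
8. □¬p1, 0
9. ◇(p3 → p2), 0
10. ¬(¬p1 ∧ (p3 → p2)), 0
11. ¬p1, 0
Accessibility: 0R0
Branch closes: p1 and ¬p1 both at 0.
All branches of the negation close; one closing branch shown above.

Yes, valid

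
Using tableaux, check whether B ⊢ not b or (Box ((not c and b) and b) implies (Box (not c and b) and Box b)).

Tableau for the negation not (not b or (Box ((not c and b) and b) implies (Box (not c and b) and Box b))):
1. not (not b or (Box ((not c and b) and b) implies (Box (not c and b) and Box b))), w0
2. b, w0
3. not (Box ((not c and b) and b) implies (Box (not c and b) and Box b)), w0
4. Box ((not c and b) and b), w0
5. not (Box (not c and b) and Box b), w0
6. (not c and b) and b, w0
7. not c and b, w0
8. not c, w0
9. not Box (not c and b), w0
10. not (not c and b), w1
11. (not c and b) and b, w1
12. not c and b, w1
13. b, w1
14. not c, w1
15. not b, w1
Accessibility: w0Rw0, w0Rw1, w1Rw0, w1Rw1
Branch closes: b and not b both at w1.
All branches of the negation close; one closing branch shown above.

Valid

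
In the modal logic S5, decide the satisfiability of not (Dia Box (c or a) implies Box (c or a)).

No, unsatisfiable

1. not (Dia Box (c or a) implies Box (c or a)), w0
2. Dia Box (c or a), w0
3. not Box (c or a), w0
4. Box (c or a), w1
5. c or a, w0
6. c or a, w1
7. a, w0
8. a, w1
9. not (c or a), w2
10. not c, w2
11. not a, w2
12. c or a, w2
13. a, w2
Accessibility: w0Rw0, w0Rw1, w0Rw2, w1Rw0, w1Rw1, w1Rw2, w2Rw0, w2Rw1, w2Rw2
Branch closes: a and not a both at w2.
Every branch closes; the branch above is one of them.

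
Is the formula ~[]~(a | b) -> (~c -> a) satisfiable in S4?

1. ~[]~(a | b) -> (~c -> a), 0
2. ~c -> a, 0
3. a, 0
Accessibility: 0R0

Satisfiable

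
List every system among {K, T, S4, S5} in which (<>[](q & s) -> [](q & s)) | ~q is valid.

S5-tableau for the negation ~((<>[](q & s) -> [](q & s)) | ~q):
1. ~((<>[](q & s) -> [](q & s)) | ~q), u
2. ~(<>[](q & s) -> [](q & s)), u
3. q, u
4. <>[](q & s), u
5. ~[](q & s), u
6. [](q & s), v
7. q & s, u
8. s, u
9. q & s, v
10. q, v
11. s, v
12. ~(q & s), w
13. q & s, w
14. q, w
15. s, w
16. ~s, w
Accessibility: uRu, uRv, uRw, vRu, vRv, vRw, wRu, wRv, wRw
Branch closes: s and ~s both at w.
Every branch closes (one shown): valid in S5.
S4-tableau for the negation ~((<>[](q & s) -> [](q & s)) | ~q):
1. ~((<>[](q & s) -> [](q & s)) | ~q), u
2. ~(<>[](q & s) -> [](q & s)), u
3. q, u
4. <>[](q & s), u
5. ~[](q & s), u
6. [](q & s), v
7. q & s, v
8. q, v
9. s, v
10. ~(q & s), w
11. ~s, w
Accessibility: uRu, uRv, uRw, vRv, wRw
Complete open branch: countermodel on an S4-frame, so not valid in S4, nor in K, T (the same frame is also a K-frame and a T-frame).

S5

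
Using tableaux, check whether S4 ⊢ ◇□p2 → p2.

Tableau for the negation ¬(◇□p2 → p2):
1. ¬(◇□p2 → p2), 0
2. ◇□p2, 0
3. ¬p2, 0
4. □p2, 1
5. p2, 1
Accessibility: 0R0, 0R1, 1R1
The negation has an open branch (countermodel exists).

Not valid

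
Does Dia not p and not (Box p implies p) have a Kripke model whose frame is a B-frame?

1. Dia not p and not (Box p implies p), u
2. Dia not p, u   [and-rule on 1]
3. not (Box p implies p), u   [and-rule on 1]
4. Box p, u   [neg-implies-rule on 3]
5. not p, u   [neg-implies-rule on 3]
6. p, u   [Box-rule on 4 via uRu]
Accessibility: uRu
Branch closes: p and not p both at u.
All branches of the tableau close; one closing branch shown above.

Unsatisfiable (every branch closes)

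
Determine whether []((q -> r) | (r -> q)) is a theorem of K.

Valid in K

Tableau for the negation ~[]((q -> r) | (r -> q)):
1. ~[]((q -> r) | (r -> q)), 0
2. ~((q -> r) | (r -> q)), 1
3. ~(q -> r), 1
4. ~(r -> q), 1
5. q, 1
6. ~r, 1
7. r, 1
8. ~q, 1
Accessibility: 0R1
Branch closes: r and ~r both at 1.
All branches of the negation close; one closing branch shown above.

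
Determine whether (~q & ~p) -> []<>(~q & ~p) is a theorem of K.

Tableau for the negation ~((~q & ~p) -> []<>(~q & ~p)):
1. ~((~q & ~p) -> []<>(~q & ~p)), 0
2. ~q & ~p, 0
3. ~[]<>(~q & ~p), 0
4. ~q, 0
5. ~p, 0
6. ~<>(~q & ~p), 1
Accessibility: 0R1
The negation has an open branch (countermodel exists).

No, not valid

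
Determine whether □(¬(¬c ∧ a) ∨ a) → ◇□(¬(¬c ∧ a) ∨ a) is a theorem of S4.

Tableau for the negation ¬(□(¬(¬c ∧ a) ∨ a) → ◇□(¬(¬c ∧ a) ∨ a)):
1. ¬(□(¬(¬c ∧ a) ∨ a) → ◇□(¬(¬c ∧ a) ∨ a)), u
2. □(¬(¬c ∧ a) ∨ a), u
3. ¬◇□(¬(¬c ∧ a) ∨ a), u
4. ¬(¬c ∧ a) ∨ a, u
5. ¬□(¬(¬c ∧ a) ∨ a), u
6. ¬(¬c ∧ a), u
7. ¬a, u
8. ¬(¬(¬c ∧ a) ∨ a), v
9. ¬c ∧ a, v
10. ¬a, v
11. ¬c, v
12. a, v
Accessibility: uRu, uRv, vRv
Branch closes: a and ¬a both at v.
All branches of the negation close; one closing branch shown above.

Valid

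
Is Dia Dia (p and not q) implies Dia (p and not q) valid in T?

Tableau for the negation not (Dia Dia (p and not q) implies Dia (p and not q)):
1. not (Dia Dia (p and not q) implies Dia (p and not q)), u
2. Dia Dia (p and not q), u
3. not Dia (p and not q), u
4. not (p and not q), u
5. q, u
6. Dia (p and not q), v
7. not (p and not q), v
8. q, v
9. p and not q, w
10. p, w
11. not q, w
Accessibility: uRu, uRv, vRv, vRw, wRw
The negation has an open branch (countermodel exists).

No, not valid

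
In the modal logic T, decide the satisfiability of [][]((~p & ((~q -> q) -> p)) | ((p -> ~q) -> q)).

1. [][]((~p & ((~q -> q) -> p)) | ((p -> ~q) -> q)), 0
2. []((~p & ((~q -> q) -> p)) | ((p -> ~q) -> q)), 0
3. (~p & ((~q -> q) -> p)) | ((p -> ~q) -> q), 0
4. (p -> ~q) -> q, 0
5. q, 0
Accessibility: 0R0

Yes, satisfiable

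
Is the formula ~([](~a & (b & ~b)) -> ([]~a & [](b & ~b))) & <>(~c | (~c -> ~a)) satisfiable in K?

1. ~([](~a & (b & ~b)) -> ([]~a & [](b & ~b))) & <>(~c | (~c -> ~a)), u
2. ~([](~a & (b & ~b)) -> ([]~a & [](b & ~b))), u   [&-rule on 1]
3. <>(~c | (~c -> ~a)), u   [&-rule on 1]
4. [](~a & (b & ~b)), u   [~->-rule on 2]
5. ~([]~a & [](b & ~b)), u   [~->-rule on 2]
6. ~[](b & ~b), u   [~&-rule on 5 (branches; this branch)]
7. ~c | (~c -> ~a), v   [<>-rule on 3: fresh world v, uRv]
8. ~a & (b & ~b), v   [[]-rule on 4 via uRv]
9. ~a, v   [&-rule on 8]
10. b & ~b, v   [&-rule on 8]
11. b, v   [&-rule on 10]
12. ~b, v   [&-rule on 10]
Accessibility: uRv
Branch closes: b and ~b both at v.
Every branch closes; the branch above is one of them.

Unsatisfiable (every branch closes)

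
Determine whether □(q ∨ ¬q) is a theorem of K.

Valid

Tableau for the negation ¬□(q ∨ ¬q):
1. ¬□(q ∨ ¬q), 0
2. ¬(q ∨ ¬q), 1
3. ¬q, 1
4. q, 1
Accessibility: 0R1
Branch closes: q and ¬q both at 1.
All branches of the negation close; one closing branch shown above.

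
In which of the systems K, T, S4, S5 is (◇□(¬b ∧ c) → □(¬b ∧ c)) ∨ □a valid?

S5-tableau for the negation ¬((◇□(¬b ∧ c) → □(¬b ∧ c)) ∨ □a):
1. ¬((◇□(¬b ∧ c) → □(¬b ∧ c)) ∨ □a), u
2. ¬(◇□(¬b ∧ c) → □(¬b ∧ c)), u   [¬∨-rule on 1]
3. ¬□a, u   [¬∨-rule on 1]
4. ◇□(¬b ∧ c), u   [¬→-rule on 2]
5. ¬□(¬b ∧ c), u   [¬→-rule on 2]
6. ¬a, v   [¬□-rule on 3: fresh world v, uRv]
7. □(¬b ∧ c), w   [◇-rule on 4: fresh world w, uRw]
8. ¬b ∧ c, u   [□-rule on 7 via wRu]
9. ¬b, u   [∧-rule on 8]
10. c, u   [∧-rule on 8]
11. ¬b ∧ c, v   [□-rule on 7 via wRv]
12. ¬b, v   [∧-rule on 11]
13. c, v   [∧-rule on 11]
14. ¬b ∧ c, w   [□-rule on 7 via wRw]
15. ¬b, w   [∧-rule on 14]
16. c, w   [∧-rule on 14]
17. ¬(¬b ∧ c), x   [¬□-rule on 5: fresh world x, uRx]
18. ¬b ∧ c, x   [□-rule on 7 via wRx]
19. ¬b, x   [∧-rule on 18]
20. c, x   [∧-rule on 18]
21. ¬c, x   [¬∧-rule on 17 (branches; this branch)]
Accessibility: uRu, uRv, uRw, uRx, vRu, vRv, vRw, vRx, wRu, wRv, wRw, wRx, xRu, xRv, xRw, xRx
Branch closes: c and ¬c both at x.
Every branch closes (one shown): valid in S5.
S4-tableau for the negation ¬((◇□(¬b ∧ c) → □(¬b ∧ c)) ∨ □a):
1. ¬((◇□(¬b ∧ c) → □(¬b ∧ c)) ∨ □a), u
2. ¬(◇□(¬b ∧ c) → □(¬b ∧ c)), u   [¬∨-rule on 1]
3. ¬□a, u   [¬∨-rule on 1]
4. ◇□(¬b ∧ c), u   [¬→-rule on 2]
5. ¬□(¬b ∧ c), u   [¬→-rule on 2]
6. ¬a, v   [¬□-rule on 3: fresh world v, uRv]
7. □(¬b ∧ c), w   [◇-rule on 4: fresh world w, uRw]
8. ¬b ∧ c, w   [□-rule on 7 via wRw]
9. ¬b, w   [∧-rule on 8]
10. c, w   [∧-rule on 8]
11. ¬(¬b ∧ c), x   [¬□-rule on 5: fresh world x, uRx]
12. ¬c, x   [¬∧-rule on 11 (branches; this branch)]
Accessibility: uRu, uRv, uRw, uRx, vRv, wRw, xRx
Complete open branch: countermodel on an S4-frame, so not valid in S4, nor in K, T (the same frame is also a K-frame and a T-frame).

S5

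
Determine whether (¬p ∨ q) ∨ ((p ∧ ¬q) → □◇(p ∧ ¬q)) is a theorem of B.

Tableau for the negation ¬((¬p ∨ q) ∨ ((p ∧ ¬q) → □◇(p ∧ ¬q))):
1. ¬((¬p ∨ q) ∨ ((p ∧ ¬q) → □◇(p ∧ ¬q))), w0
2. ¬(¬p ∨ q), w0   [¬∨-rule on 1]
3. ¬((p ∧ ¬q) → □◇(p ∧ ¬q)), w0   [¬∨-rule on 1]
4. p, w0   [¬∨-rule on 2]
5. ¬q, w0   [¬∨-rule on 2]
6. p ∧ ¬q, w0   [¬→-rule on 3]
7. ¬□◇(p ∧ ¬q), w0   [¬→-rule on 3]
8. ¬◇(p ∧ ¬q), w1   [¬□-rule on 7: fresh world w1, w0Rw1]
9. ¬(p ∧ ¬q), w0   [¬◇-rule on 8 via w1Rw0]
10. ¬(p ∧ ¬q), w1   [¬◇-rule on 8 via w1Rw1]
11. q, w0   [¬∧-rule on 9 (branches; this branch)]
Accessibility: w0Rw0, w0Rw1, w1Rw0, w1Rw1
Branch closes: q and ¬q both at w0.
Every branch of the negation's tableau closes; the branch above is one of them.

Valid in B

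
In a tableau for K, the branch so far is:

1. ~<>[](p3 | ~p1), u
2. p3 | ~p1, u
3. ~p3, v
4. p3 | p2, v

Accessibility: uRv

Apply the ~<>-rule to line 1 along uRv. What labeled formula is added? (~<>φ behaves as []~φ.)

~<>φ behaves as []~φ: propagate the negated body to each accessible world.

~[](p3 | ~p1), v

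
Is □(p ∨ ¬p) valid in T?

Tableau for the negation ¬□(p ∨ ¬p):
1. ¬□(p ∨ ¬p), 0
2. ¬(p ∨ ¬p), 1
3. ¬p, 1
4. p, 1
Accessibility: 0R0, 0R1, 1R1
Branch closes: p and ¬p both at 1.
Every branch of the negation's tableau closes; the branch above is one of them.

Yes, valid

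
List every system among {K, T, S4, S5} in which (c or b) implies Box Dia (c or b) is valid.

S5-tableau for the negation not ((c or b) implies Box Dia (c or b)):
1. not ((c or b) implies Box Dia (c or b)), w0
2. c or b, w0   [neg-implies-rule on 1]
3. not Box Dia (c or b), w0   [neg-implies-rule on 1]
4. b, w0   [or-rule on 2 (branches; this branch)]
5. not Dia (c or b), w1   [neg-Box-rule on 3: fresh world w1, w0Rw1]
6. not (c or b), w0   [neg-Dia-rule on 5 via w1Rw0]
7. not c, w0   [neg-or-rule on 6]
8. not b, w0   [neg-or-rule on 6]
Accessibility: w0Rw0, w0Rw1, w1Rw0, w1Rw1
Branch closes: b and not b both at w0.
Every branch closes (one shown): valid in S5.
S4-tableau for the negation not ((c or b) implies Box Dia (c or b)):
1. not ((c or b) implies Box Dia (c or b)), w0
2. c or b, w0   [neg-implies-rule on 1]
3. not Box Dia (c or b), w0   [neg-implies-rule on 1]
4. b, w0   [or-rule on 2 (branches; this branch)]
5. not Dia (c or b), w1   [neg-Box-rule on 3: fresh world w1, w0Rw1]
6. not (c or b), w1   [neg-Dia-rule on 5 via w1Rw1]
7. not c, w1   [neg-or-rule on 6]
8. not b, w1   [neg-or-rule on 6]
Accessibility: w0Rw0, w0Rw1, w1Rw1
Complete open branch: countermodel on an S4-frame, so not valid in S4, nor in K, T (the same frame is also a K-frame and a T-frame).

S5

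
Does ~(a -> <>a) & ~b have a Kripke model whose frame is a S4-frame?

1. ~(a -> <>a) & ~b, u
2. ~(a -> <>a), u   [&-rule on 1]
3. ~b, u   [&-rule on 1]
4. a, u   [~->-rule on 2]
5. ~<>a, u   [~->-rule on 2]
6. ~a, u   [~<>-rule on 5 via uRu]
Accessibility: uRu
Branch closes: a and ~a both at u.
(One branch shown.) All branches close.

Unsatisfiable (every branch closes)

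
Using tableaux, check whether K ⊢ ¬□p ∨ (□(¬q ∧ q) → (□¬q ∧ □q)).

Tableau for the negation ¬(¬□p ∨ (□(¬q ∧ q) → (□¬q ∧ □q))):
1. ¬(¬□p ∨ (□(¬q ∧ q) → (□¬q ∧ □q))), w0
2. □p, w0
3. ¬(□(¬q ∧ q) → (□¬q ∧ □q)), w0
4. □(¬q ∧ q), w0
5. ¬(□¬q ∧ □q), w0
6. ¬□q, w0
7. ¬q, w1
8. p, w1
9. ¬q ∧ q, w1
10. q, w1
Accessibility: w0Rw1
Branch closes: q and ¬q both at w1.
All branches of the negation close; one closing branch shown above.

Valid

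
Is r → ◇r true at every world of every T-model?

Tableau for the negation ¬(r → ◇r):
1. ¬(r → ◇r), u
2. r, u
3. ¬◇r, u
4. ¬r, u
Accessibility: uRu
Branch closes: r and ¬r both at u.
Every branch of the negation's tableau closes; the branch above is one of them.

Valid in T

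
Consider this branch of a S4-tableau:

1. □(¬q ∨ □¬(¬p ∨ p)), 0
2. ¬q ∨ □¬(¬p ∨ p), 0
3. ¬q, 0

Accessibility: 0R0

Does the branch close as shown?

No atom appears with both signs at the same world.

No, open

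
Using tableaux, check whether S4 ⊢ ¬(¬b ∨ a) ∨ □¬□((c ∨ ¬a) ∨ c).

Tableau for the negation ¬(¬(¬b ∨ a) ∨ □¬□((c ∨ ¬a) ∨ c)):
1. ¬(¬(¬b ∨ a) ∨ □¬□((c ∨ ¬a) ∨ c)), u
2. ¬b ∨ a, u   [¬∨-rule on 1]
3. ¬□¬□((c ∨ ¬a) ∨ c), u   [¬∨-rule on 1]
4. a, u   [∨-rule on 2 (branches; this branch)]
5. □((c ∨ ¬a) ∨ c), v   [¬□-rule on 3: fresh world v, uRv]
6. (c ∨ ¬a) ∨ c, v   [□-rule on 5 via vRv]
7. c, v   [∨-rule on 6 (branches; this branch)]
Accessibility: uRu, uRv, vRv
The negation has an open branch (countermodel exists).

Not valid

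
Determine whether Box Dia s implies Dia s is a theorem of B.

Tableau for the negation not (Box Dia s implies Dia s):
1. not (Box Dia s implies Dia s), w0
2. Box Dia s, w0   [neg-implies-rule on 1]
3. not Dia s, w0   [neg-implies-rule on 1]
4. Dia s, w0   [Box-rule on 2 via w0Rw0]
5. not s, w0   [neg-Dia-rule on 3 via w0Rw0]
6. s, w1   [Dia-rule on 4: fresh world w1, w0Rw1]
7. Dia s, w1   [Box-rule on 2 via w0Rw1]
8. not s, w1   [neg-Dia-rule on 3 via w0Rw1]
Accessibility: w0Rw0, w0Rw1, w1Rw0, w1Rw1
Branch closes: s and not s both at w1.
All branches of the negation close; one closing branch shown above.

Yes, valid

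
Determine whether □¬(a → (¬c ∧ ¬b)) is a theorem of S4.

Not valid

Tableau for the negation ¬□¬(a → (¬c ∧ ¬b)):
1. ¬□¬(a → (¬c ∧ ¬b)), w0
2. a → (¬c ∧ ¬b), w1
3. ¬c ∧ ¬b, w1
4. ¬c, w1
5. ¬b, w1
Accessibility: w0Rw0, w0Rw1, w1Rw1
The negation has an open branch (countermodel exists).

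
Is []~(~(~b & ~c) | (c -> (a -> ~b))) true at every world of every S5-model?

Invalid (countermodel exists)

Tableau for the negation ~[]~(~(~b & ~c) | (c -> (a -> ~b))):
1. ~[]~(~(~b & ~c) | (c -> (a -> ~b))), w0
2. ~(~b & ~c) | (c -> (a -> ~b)), w1
3. c -> (a -> ~b), w1
4. a -> ~b, w1
5. ~b, w1
Accessibility: w0Rw0, w0Rw1, w1Rw0, w1Rw1
The negation has an open branch (countermodel exists).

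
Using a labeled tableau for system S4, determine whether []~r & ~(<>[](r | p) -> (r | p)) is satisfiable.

Yes, satisfiable

1. []~r & ~(<>[](r | p) -> (r | p)), 0
2. []~r, 0
3. ~(<>[](r | p) -> (r | p)), 0
4. <>[](r | p), 0
5. ~(r | p), 0
6. ~r, 0
7. ~p, 0
8. [](r | p), 1
9. ~r, 1
10. r | p, 1
11. p, 1
Accessibility: 0R0, 0R1, 1R1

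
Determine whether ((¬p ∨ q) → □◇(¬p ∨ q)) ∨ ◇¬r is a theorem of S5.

Tableau for the negation ¬(((¬p ∨ q) → □◇(¬p ∨ q)) ∨ ◇¬r):
1. ¬(((¬p ∨ q) → □◇(¬p ∨ q)) ∨ ◇¬r), u
2. ¬((¬p ∨ q) → □◇(¬p ∨ q)), u
3. ¬◇¬r, u
4. ¬p ∨ q, u
5. ¬□◇(¬p ∨ q), u
6. r, u
7. q, u
8. ¬◇(¬p ∨ q), v
9. r, v
10. ¬(¬p ∨ q), u
11. p, u
12. ¬q, u
Accessibility: uRu, uRv, vRu, vRv
Branch closes: q and ¬q both at u.
All branches of the negation close; one closing branch shown above.

Yes, valid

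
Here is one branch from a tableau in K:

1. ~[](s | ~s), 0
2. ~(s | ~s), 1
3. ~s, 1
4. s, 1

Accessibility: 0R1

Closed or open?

Yes, closed

Both s and ~s appear at 1.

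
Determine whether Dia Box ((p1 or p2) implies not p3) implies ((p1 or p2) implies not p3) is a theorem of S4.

Tableau for the negation not (Dia Box ((p1 or p2) implies not p3) implies ((p1 or p2) implies not p3)):
1. not (Dia Box ((p1 or p2) implies not p3) implies ((p1 or p2) implies not p3)), 0
2. Dia Box ((p1 or p2) implies not p3), 0   [neg-implies-rule on 1]
3. not ((p1 or p2) implies not p3), 0   [neg-implies-rule on 1]
4. p1 or p2, 0   [neg-implies-rule on 3]
5. p3, 0   [neg-implies-rule on 3]
6. p2, 0   [or-rule on 4 (branches; this branch)]
7. Box ((p1 or p2) implies not p3), 1   [Dia-rule on 2: fresh world 1, 0R1]
8. (p1 or p2) implies not p3, 1   [Box-rule on 7 via 1R1]
9. not p3, 1   [implies-rule on 8 (branches; this branch)]
Accessibility: 0R0, 0R1, 1R1
The negation has an open branch (countermodel exists).

Invalid (countermodel exists)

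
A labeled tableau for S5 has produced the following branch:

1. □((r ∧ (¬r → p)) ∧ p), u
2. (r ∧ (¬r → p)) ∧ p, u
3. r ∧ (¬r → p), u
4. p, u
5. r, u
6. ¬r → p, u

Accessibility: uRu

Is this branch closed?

Not closed

There is no literal clash: for every atom and world, at most one sign appears.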